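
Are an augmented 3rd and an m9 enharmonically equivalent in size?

No

An augmented third spans 5 semitones; a minor ninth spans 13 semitones. They differ by 8.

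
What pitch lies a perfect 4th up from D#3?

G#3

Four letter names up from D: G.
A perfect fourth is 5 semitones; 5 semitones up from D#3 gives G#3.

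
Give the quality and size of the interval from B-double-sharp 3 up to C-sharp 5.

B to C spans two letter names (B-C), plus an octave: a ninth.
The major ninth is 14 semitones; here we have 12, two semitones narrower: diminished.

d9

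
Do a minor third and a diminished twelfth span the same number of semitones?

3 semitones (minor third) vs 18 semitones (diminished twelfth): not equal.

No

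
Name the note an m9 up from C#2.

D3

Two letters up from C (plus an octave) reaches D.
Moving 13 semitones up from C#2 (the size of a minor ninth) reaches D3.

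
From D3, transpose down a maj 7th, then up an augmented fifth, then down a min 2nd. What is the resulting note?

A major seventh down from D3 is Eb2.
Eb2 up an augmented fifth → B2 (8 semitones).
B2 down a minor second → A#2 (1 semitone).

A#2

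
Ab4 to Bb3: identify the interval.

Descending from Ab4 to Bb3 is the same interval as ascending Bb3 to Ab4.
B to A spans seven letter names (B-C-D-E-F-G-A), so the interval is some kind of seventh.
A major seventh would be 11 semitones, but Bb3 to Ab4 is 10 — one semitone narrower, making it a minor seventh.

m7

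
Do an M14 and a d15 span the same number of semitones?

Yes

A major fourteenth = 23 semitones = a diminished fifteenth; enharmonically equal.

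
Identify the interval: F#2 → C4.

F to C spans five letter names (F-G-A-B-C), plus an octave — that makes it a twelfth of some quality.
The perfect twelfth is 19 semitones; here we have 18, one semitone narrower: diminished.
(Equivalently, a compound diminished fifth: a diminished fifth plus an octave.)

diminished 12th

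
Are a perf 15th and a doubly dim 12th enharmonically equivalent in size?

24 semitones (perfect fifteenth) vs 17 semitones (doubly diminished twelfth): not equal.

No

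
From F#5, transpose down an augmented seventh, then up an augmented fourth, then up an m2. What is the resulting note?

Down an augmented seventh from F#5: Gb4 (12 semitones down).
Gb4 up an augmented fourth → C5 (6 semitones).
C5 up a minor second → Db5 (1 semitone).

Db5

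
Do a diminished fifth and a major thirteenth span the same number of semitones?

No

6 semitones (diminished fifth) vs 21 semitones (major thirteenth): not equal.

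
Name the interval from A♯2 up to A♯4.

perfect 15th

A to A is the same letter name, plus 2 octaves, so the interval is some kind of fifteenth.
A#2 to A#4 is 24 semitones, matching the perfect fifteenth exactly, so the quality is perfect.
(Equivalently, a compound perfect octave: a perfect octave plus an octave.)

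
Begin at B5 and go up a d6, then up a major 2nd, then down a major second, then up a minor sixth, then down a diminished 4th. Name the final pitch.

B5 up a diminished sixth → Gb6 (7 semitones).
A major second up from Gb6 is Ab6.
Down a major second from Ab6: Gb6 (2 semitones down).
Gb6 up a minor sixth → Ebb7 (8 semitones).
Down a diminished fourth from Ebb7: Bb6 (4 semitones down).

Bb6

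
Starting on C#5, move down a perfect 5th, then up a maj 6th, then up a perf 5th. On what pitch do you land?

A#5

Down a perfect fifth from C#5: F#4 (7 semitones down).
F#4 up a major sixth → D#5 (9 semitones).
Up a perfect fifth from D#5: A#5 (7 semitones up).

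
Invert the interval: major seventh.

minor 2nd

Interval numbers invert to sum to nine: 7 + 2 = 9, so a seventh inverts to a second.
Quality inverts too: major becomes minor. That makes the inversion a minor second.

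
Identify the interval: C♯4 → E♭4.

C to E spans three letter names (C-D-E), so the interval is some kind of third.
A major third would be 4 semitones; C#4 to Eb4 is 2, two semitones narrower, so the interval is diminished.

d3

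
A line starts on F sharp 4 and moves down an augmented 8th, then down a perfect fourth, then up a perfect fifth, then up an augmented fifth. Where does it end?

D sharp 4

Down an augmented octave from F#4: F3 (13 semitones down).
A perfect fourth down from F3 is C3.
C3 up a perfect fifth → G3 (7 semitones).
Up an augmented fifth from G3: D#4 (8 semitones up).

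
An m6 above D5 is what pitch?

The sixth takes the letter from D up to B.
A minor sixth is 8 semitones; 8 semitones up from D5 gives Bb5.

Bb5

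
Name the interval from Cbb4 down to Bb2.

diminished ninth

Descending from Cbb4 to Bb2 is the same interval as ascending Bb2 to Cbb4.
B to C spans two letter names (B-C), plus an octave — that makes it a ninth of some quality.
A major ninth would be 14 semitones; Bb2 to Cbb4 is 12, two semitones narrower, so the interval is diminished.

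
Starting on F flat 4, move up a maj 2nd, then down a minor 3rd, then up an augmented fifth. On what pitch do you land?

A major second up from Fb4 is Gb4.
A minor third down from Gb4 is Eb4.
An augmented fifth up from Eb4 is B4.

B 4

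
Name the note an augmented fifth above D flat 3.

Five letter names up from D: A.
Moving 8 semitones up from Db3 (the size of an augmented fifth) reaches A3.

A 3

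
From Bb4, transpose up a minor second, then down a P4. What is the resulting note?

Bb4 up a minor second → Cb5 (1 semitone).
Cb5 down a perfect fourth → Gb4 (5 semitones).

Gb4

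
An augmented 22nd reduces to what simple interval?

Each octave removed subtracts seven from the number: 22 − 14 = 8.
Quality carries through unchanged, so the simple form is an augmented octave.

augmented octave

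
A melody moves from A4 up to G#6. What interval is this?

A to G spans seven letter names (A-B-C-D-E-F-G), plus an octave, so the interval is some kind of fourteenth.
Counting semitones, A4→G#6 is 23, which is the major fourteenth.
(Equivalently, a compound major seventh: a major seventh plus an octave.)

major fourteenth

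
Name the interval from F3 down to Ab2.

Descending from F3 to Ab2 is the same interval as ascending Ab2 to F3.
A to F spans six letter names (A-B-C-D-E-F), so the interval is some kind of sixth.
The major sixth spans 9 semitones, and Ab2 to F3 is exactly 9 semitones — so this is a major sixth.

major sixth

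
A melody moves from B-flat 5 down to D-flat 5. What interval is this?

Descending from Bb5 to Db5 is the same interval as ascending Db5 to Bb5.
D to B spans six letter names (D-E-F-G-A-B), so the interval is some kind of sixth.
Counting semitones, Db5→Bb5 is 9, which is the major sixth.

major sixth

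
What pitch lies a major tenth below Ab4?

The tenth's letter: A down three letter names plus an octave → F.
A major tenth is 16 semitones; 16 semitones down from Ab4 gives Fb3.

Fb3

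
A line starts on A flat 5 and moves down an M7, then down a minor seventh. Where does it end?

C flat 4

Ab5 down a major seventh → Bbb4 (11 semitones).
Bbb4 down a minor seventh → Cb4 (10 semitones).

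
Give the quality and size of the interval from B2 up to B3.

B to B is the same letter name, plus an octave, so the interval is some kind of octave.
B2 to B3 is 12 semitones, matching the perfect octave exactly, so the quality is perfect.

perfect octave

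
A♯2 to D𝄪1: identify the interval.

Descending from A#2 to D##1 is the same interval as ascending D##1 to A#2.
D to A spans five letter names (D-E-F-G-A), plus an octave: a twelfth.
D##1 to A#2 spans 18 semitones — one semitone narrower than the perfect twelfth (19) — giving a diminished twelfth.
(Equivalently, a compound diminished fifth: a diminished fifth plus an octave.)

diminished twelfth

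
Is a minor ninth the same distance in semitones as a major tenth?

No

A minor ninth spans 13 semitones; a major tenth spans 16 semitones. They differ by 3.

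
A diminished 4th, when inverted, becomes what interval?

augmented fifth

Inverted interval numbers add to nine, so a fourth pairs with a fifth (4 + 5 = 9).
The quality also flips — diminished becomes augmented — giving an augmented fifth.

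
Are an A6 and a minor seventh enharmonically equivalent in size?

Yes

Both span 10 semitones: an augmented sixth and a minor seventh are the same chromatic distance.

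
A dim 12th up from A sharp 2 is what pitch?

E 4

Five letters up from A (plus an octave) reaches E.
A diminished twelfth spans 18 semitones, so from A#2 the target pitch is E4.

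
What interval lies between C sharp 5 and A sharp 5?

major sixth

C to A spans six letter names (C-D-E-F-G-A): a sixth.
Counting semitones, C#5→A#5 is 9, which is the major sixth.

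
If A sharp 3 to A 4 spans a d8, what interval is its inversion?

Inverted interval numbers add to nine, so an octave pairs with a unison (8 + 1 = 9).
Quality inverts too: diminished becomes augmented. That makes the inversion an augmented unison.

augmented unison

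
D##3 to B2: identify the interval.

augmented 3rd

Descending from D##3 to B2 is the same interval as ascending B2 to D##3.
B to D spans three letter names (B-C-D): a third.
The major third is 4 semitones; here we have 5, one semitone wider: augmented.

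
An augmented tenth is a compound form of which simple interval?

Take out an octave (7 from the number): 10 − 7 = 3.
So an augmented tenth is an octave plus an augmented third. The quality is unchanged.

augmented 3rd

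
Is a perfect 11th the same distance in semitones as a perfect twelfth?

17 semitones (perfect eleventh) vs 19 semitones (perfect twelfth): not equal.

No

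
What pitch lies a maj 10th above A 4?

Counting three letter names plus an octave up from A lands on C.
A major tenth is 16 semitones; 16 semitones up from A4 gives C#6.

C sharp 6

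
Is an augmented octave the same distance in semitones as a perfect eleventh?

No

An augmented octave spans 13 semitones; a perfect eleventh spans 17 semitones. They differ by 4.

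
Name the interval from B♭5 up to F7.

P12

B to F spans five letter names (B-C-D-E-F), plus an octave: a twelfth.
Counting semitones, Bb5→F7 is 19, which is the perfect twelfth.
(Equivalently, a compound perfect fifth: a perfect fifth plus an octave.)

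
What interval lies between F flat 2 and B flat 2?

F to B spans four letter names (F-G-A-B), so the interval is some kind of fourth.
A perfect fourth would be 5 semitones; Fb2 to Bb2 is 6, one semitone wider, so the interval is augmented.

augmented fourth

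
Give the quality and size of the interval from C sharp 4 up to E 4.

C to E spans three letter names (C-D-E), so the interval is some kind of third.
A major third would be 4 semitones, but C#4 to E4 is 3 — one semitone narrower, making it a minor third.

minor third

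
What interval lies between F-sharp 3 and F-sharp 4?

F to F is the same letter name, plus an octave: an octave.
The perfect octave spans 12 semitones, and F#3 to F#4 is exactly 12 semitones — so this is a perfect octave.

perfect octave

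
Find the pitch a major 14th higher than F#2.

The fourteenth's letter: F up seven letter names plus an octave → E.
A major fourteenth is 23 semitones; 23 semitones up from F#2 gives E#4.

E#4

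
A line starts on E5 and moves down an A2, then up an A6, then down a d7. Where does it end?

C##5

Down an augmented second from E5: Db5 (3 semitones down).
An augmented sixth up from Db5 is B5.
A diminished seventh down from B5 is C##5.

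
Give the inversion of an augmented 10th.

First reduce the compound augmented tenth to its simple form, an augmented third.
Interval numbers invert to sum to nine: 3 + 6 = 9, so a third inverts to a sixth.
Quality inverts too: augmented becomes diminished. That makes the inversion a diminished sixth.

diminished 6th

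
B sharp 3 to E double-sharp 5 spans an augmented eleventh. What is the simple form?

Subtracting seven from the interval number removes an octave: 11 − 7 = 4.
Quality carries through unchanged, so the simple form is an augmented fourth.

augmented fourth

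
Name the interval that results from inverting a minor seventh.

The rule of nine gives the new number: 9 − 7 = 2, so a seventh becomes a second.
And minor becomes major under inversion, so we get a major second.

major second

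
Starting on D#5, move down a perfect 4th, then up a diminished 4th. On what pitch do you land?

Down a perfect fourth from D#5: A#4 (5 semitones down).
Up a diminished fourth from A#4: D5 (4 semitones up).

D5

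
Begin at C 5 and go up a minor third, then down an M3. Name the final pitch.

C flat 5

Up a minor third from C5: Eb5 (3 semitones up).
Down a major third from Eb5: Cb5 (4 semitones down).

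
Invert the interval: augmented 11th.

diminished fifth

First reduce the compound augmented eleventh to its simple form, an augmented fourth.
The rule of nine gives the new number: 9 − 4 = 5, so a fourth becomes a fifth.
And augmented becomes diminished under inversion, so we get a diminished fifth.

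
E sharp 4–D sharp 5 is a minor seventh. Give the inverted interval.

Inverted interval numbers add to nine, so a seventh pairs with a second (7 + 2 = 9).
The quality also flips — minor becomes major — giving a major second.

major 2nd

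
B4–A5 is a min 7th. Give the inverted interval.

The rule of nine gives the new number: 9 − 7 = 2, so a seventh becomes a second.
Quality inverts too: minor becomes major. That makes the inversion a major second.

major 2nd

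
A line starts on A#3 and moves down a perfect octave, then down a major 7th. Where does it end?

Down a perfect octave from A#3: A#2 (12 semitones down).
A major seventh down from A#2 is B1.

B1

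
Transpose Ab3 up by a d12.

Ebb5

Five letters up from A (plus an octave) reaches E.
A diminished twelfth is 18 semitones; 18 semitones up from Ab3 gives Ebb5.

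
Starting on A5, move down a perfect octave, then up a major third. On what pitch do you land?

A perfect octave down from A5 is A4.
Up a major third from A4: C#5 (4 semitones up).

C#5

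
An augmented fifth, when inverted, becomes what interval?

diminished 4th

The rule of nine gives the new number: 9 − 5 = 4, so a fifth becomes a fourth.
Quality inverts too: augmented becomes diminished. That makes the inversion a diminished fourth.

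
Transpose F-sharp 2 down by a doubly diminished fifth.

B-double-sharp 1

Counting five letter names down from F lands on B.
A doubly diminished fifth spans 5 semitones, so from F#2 the target pitch is B##1.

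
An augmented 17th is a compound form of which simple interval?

augmented 3rd

Each octave removed subtracts seven from the number: 17 − 14 = 3.
Quality carries through unchanged, so the simple form is an augmented third.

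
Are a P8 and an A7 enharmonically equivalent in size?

A perfect octave spans 12 semitones, and an augmented seventh also spans 12 semitones — they're enharmonic.

Yes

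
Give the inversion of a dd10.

First reduce the compound doubly diminished tenth to its simple form, a doubly diminished third.
Interval numbers invert to sum to nine: 3 + 6 = 9, so a third inverts to a sixth.
And doubly diminished becomes doubly augmented under inversion, so we get a doubly augmented sixth.

AA6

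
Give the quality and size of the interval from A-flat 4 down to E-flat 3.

Descending from Ab4 to Eb3 is the same interval as ascending Eb3 to Ab4.
E to A spans four letter names (E-F-G-A), plus an octave — that makes it an eleventh of some quality.
Eb3 to Ab4 is 17 semitones, matching the perfect eleventh exactly, so the quality is perfect.
(Equivalently, a compound perfect fourth: a perfect fourth plus an octave.)

perfect eleventh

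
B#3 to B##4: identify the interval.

augmented octave

B to B is the same letter name, plus an octave — that makes it an octave of some quality.
The perfect octave is 12 semitones; here we have 13, one semitone wider: augmented.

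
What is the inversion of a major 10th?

minor 6th

First reduce the compound major tenth to its simple form, a major third.
Inverted interval numbers add to nine, so a third pairs with a sixth (3 + 6 = 9).
The quality also flips — major becomes minor — giving a minor sixth.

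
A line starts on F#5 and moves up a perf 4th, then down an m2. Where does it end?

Up a perfect fourth from F#5: B5 (5 semitones up).
A minor second down from B5 is A#5.

A#5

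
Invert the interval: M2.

The rule of nine gives the new number: 9 − 2 = 7, so a second becomes a seventh.
And major becomes minor under inversion, so we get a minor seventh.

m7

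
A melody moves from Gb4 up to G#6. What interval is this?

G to G is the same letter name, plus 2 octaves, so the interval is some kind of fifteenth.
Gb4 to G#6 spans 26 semitones — two semitones wider than the perfect fifteenth (24) — giving a doubly augmented fifteenth.
(Equivalently, a compound doubly augmented octave: a doubly augmented octave plus an octave.)

doubly augmented 15th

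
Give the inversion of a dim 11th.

augmented 5th

First reduce the compound diminished eleventh to its simple form, a diminished fourth.
Inverted interval numbers add to nine, so a fourth pairs with a fifth (4 + 5 = 9).
Quality inverts too: diminished becomes augmented. That makes the inversion an augmented fifth.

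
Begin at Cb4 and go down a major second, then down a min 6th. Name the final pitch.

Down a major second from Cb4: Bbb3 (2 semitones down).
A minor sixth down from Bbb3 is Db3.

Db3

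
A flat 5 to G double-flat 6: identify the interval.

A to G spans seven letter names (A-B-C-D-E-F-G): a seventh.
Ab5 to Gbb6 spans 9 semitones — two semitones narrower than the major seventh (11) — giving a diminished seventh.

diminished seventh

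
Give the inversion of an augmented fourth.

Inverted interval numbers add to nine, so a fourth pairs with a fifth (4 + 5 = 9).
The quality also flips — augmented becomes diminished — giving a diminished fifth.

d5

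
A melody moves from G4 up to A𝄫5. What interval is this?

diminished 9th

G to A spans two letter names (G-A), plus an octave, so the interval is some kind of ninth.
A major ninth would be 14 semitones; G4 to Abb5 is 12, two semitones narrower, so the interval is diminished.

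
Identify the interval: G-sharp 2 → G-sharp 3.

G to G is the same letter name, plus an octave, so the interval is some kind of octave.
G#2 to G#3 is 12 semitones, matching the perfect octave exactly, so the quality is perfect.

perfect octave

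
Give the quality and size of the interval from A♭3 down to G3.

Descending from Ab3 to G3 is the same interval as ascending G3 to Ab3.
G to A spans two letter names (G-A) — that makes it a second of some quality.
At 1 semitone, G3→Ab3 falls one short of a major second: minor.

minor 2nd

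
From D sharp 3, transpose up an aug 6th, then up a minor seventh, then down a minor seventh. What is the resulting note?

D#3 up an augmented sixth → B##3 (10 semitones).
B##3 up a minor seventh → A##4 (10 semitones).
A##4 down a minor seventh → B##3 (10 semitones).

B double-sharp 3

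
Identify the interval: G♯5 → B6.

minor tenth

G to B spans three letter names (G-A-B), plus an octave, so the interval is some kind of tenth.
A major tenth would be 16 semitones, but G#5 to B6 is 15 — one semitone narrower, making it a minor tenth.
(Equivalently, a compound minor third: a minor third plus an octave.)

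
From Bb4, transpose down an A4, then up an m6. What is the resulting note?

Dbb5

An augmented fourth down from Bb4 is Fb4.
A minor sixth up from Fb4 is Dbb5.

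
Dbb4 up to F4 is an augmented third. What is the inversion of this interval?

Inverted interval numbers add to nine, so a third pairs with a sixth (3 + 6 = 9).
The quality also flips — augmented becomes diminished — giving a diminished sixth.

diminished sixth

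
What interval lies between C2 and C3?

C to C is the same letter name, plus an octave: an octave.
The perfect octave spans 12 semitones, and C2 to C3 is exactly 12 semitones — so this is a perfect octave.

perfect octave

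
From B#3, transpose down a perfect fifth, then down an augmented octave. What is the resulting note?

E2

B#3 down a perfect fifth → E#3 (7 semitones).
An augmented octave down from E#3 is E2.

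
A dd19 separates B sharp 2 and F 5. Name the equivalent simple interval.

doubly diminished fifth

Each octave removed subtracts seven from the number: 19 − 14 = 5.
That makes a doubly diminished nineteenth a compound doubly diminished fifth — 2 octaves plus a doubly diminished fifth.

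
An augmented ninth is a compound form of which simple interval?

Take out an octave (7 from the number): 9 − 7 = 2.
That makes an augmented ninth a compound augmented second — an octave plus an augmented second.

augmented 2nd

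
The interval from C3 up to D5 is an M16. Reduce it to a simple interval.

Subtracting seven from the interval number removes an octave: 16 − 14 = 2.
That makes a major sixteenth a compound major second — 2 octaves plus a major second.

M2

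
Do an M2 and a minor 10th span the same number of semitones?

A major second is 2 semitones but a minor tenth is 15 semitones — different sizes.

No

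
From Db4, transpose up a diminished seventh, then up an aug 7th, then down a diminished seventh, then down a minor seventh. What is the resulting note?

D#4

Db4 up a diminished seventh → Cbb5 (9 semitones).
An augmented seventh up from Cbb5 is Bb5.
A diminished seventh down from Bb5 is C#5.
A minor seventh down from C#5 is D#4.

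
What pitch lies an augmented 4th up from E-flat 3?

The fourth takes the letter from E up to A.
An augmented fourth spans 6 semitones, so from Eb3 the target pitch is A3.

A 3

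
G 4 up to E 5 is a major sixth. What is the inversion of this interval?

The rule of nine gives the new number: 9 − 6 = 3, so a sixth becomes a third.
And major becomes minor under inversion, so we get a minor third.

minor third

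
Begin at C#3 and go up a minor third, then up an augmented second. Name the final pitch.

A minor third up from C#3 is E3.
Up an augmented second from E3: F##3 (3 semitones up).

F##3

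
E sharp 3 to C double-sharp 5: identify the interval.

major thirteenth

E to C spans six letter names (E-F-G-A-B-C), plus an octave: a thirteenth.
E#3 to C##5 is 21 semitones, matching the major thirteenth exactly, so the quality is major.
(Equivalently, a compound major sixth: a major sixth plus an octave.)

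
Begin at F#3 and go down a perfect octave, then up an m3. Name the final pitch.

A perfect octave down from F#3 is F#2.
A minor third up from F#2 is A2.

A2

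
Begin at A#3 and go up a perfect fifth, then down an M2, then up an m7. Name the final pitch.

A#3 up a perfect fifth → E#4 (7 semitones).
E#4 down a major second → D#4 (2 semitones).
Up a minor seventh from D#4: C#5 (10 semitones up).

C#5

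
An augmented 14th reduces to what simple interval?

augmented seventh

Subtracting seven from the interval number removes an octave: 14 − 7 = 7.
That makes an augmented fourteenth a compound augmented seventh — an octave plus an augmented seventh.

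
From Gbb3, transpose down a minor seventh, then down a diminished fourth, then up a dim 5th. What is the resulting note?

Bbb2

Gbb3 down a minor seventh → Abb2 (10 semitones).
Down a diminished fourth from Abb2: Eb2 (4 semitones down).
Eb2 up a diminished fifth → Bbb2 (6 semitones).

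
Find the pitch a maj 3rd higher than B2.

D#3

Three letter names up from B: D.
A major third spans 4 semitones, so from B2 the target pitch is D#3.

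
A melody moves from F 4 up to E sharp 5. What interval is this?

F to E spans seven letter names (F-G-A-B-C-D-E) — that makes it a seventh of some quality.
A major seventh would be 11 semitones; F4 to E#5 is 12, one semitone wider, so the interval is augmented.

A7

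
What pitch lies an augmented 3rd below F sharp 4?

Three letter names down from F: D.
Moving 5 semitones down from F#4 (the size of an augmented third) reaches Db4.

D flat 4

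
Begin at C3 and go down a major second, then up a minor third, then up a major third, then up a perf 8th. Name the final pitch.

F4

A major second down from C3 is Bb2.
A minor third up from Bb2 is Db3.
Db3 up a major third → F3 (4 semitones).
A perfect octave up from F3 is F4.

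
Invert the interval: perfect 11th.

First reduce the compound perfect eleventh to its simple form, a perfect fourth.
Inverted interval numbers add to nine, so a fourth pairs with a fifth (4 + 5 = 9).
The quality also flips — perfect stays perfect — giving a perfect fifth.

perfect fifth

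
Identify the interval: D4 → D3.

perfect octave

Descending from D4 to D3 is the same interval as ascending D3 to D4.
D to D is the same letter name, plus an octave, so the interval is some kind of octave.
Counting semitones, D3→D4 is 12, which is the perfect octave.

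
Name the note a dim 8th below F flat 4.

An octave keeps the letter name F, an octave down from F.
Moving 11 semitones down from Fb4 (the size of a diminished octave) reaches F3.

F 3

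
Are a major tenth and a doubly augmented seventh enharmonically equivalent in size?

16 semitones (major tenth) vs 13 semitones (doubly augmented seventh): not equal.

No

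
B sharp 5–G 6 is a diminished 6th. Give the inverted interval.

augmented third

Interval numbers invert to sum to nine: 6 + 3 = 9, so a sixth inverts to a third.
And diminished becomes augmented under inversion, so we get an augmented third.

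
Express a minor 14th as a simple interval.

Subtracting seven from the interval number removes an octave: 14 − 7 = 7.
So a minor fourteenth is an octave plus a minor seventh. The quality is unchanged.

m7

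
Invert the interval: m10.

M6

First reduce the compound minor tenth to its simple form, a minor third.
Interval numbers invert to sum to nine: 3 + 6 = 9, so a third inverts to a sixth.
And minor becomes major under inversion, so we get a major sixth.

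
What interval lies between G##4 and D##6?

G to D spans five letter names (G-A-B-C-D), plus an octave — that makes it a twelfth of some quality.
Counting semitones, G##4→D##6 is 19, which is the perfect twelfth.
(Equivalently, a compound perfect fifth: a perfect fifth plus an octave.)

P12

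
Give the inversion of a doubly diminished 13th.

doubly augmented 3rd

First reduce the compound doubly diminished thirteenth to its simple form, a doubly diminished sixth.
The rule of nine gives the new number: 9 − 6 = 3, so a sixth becomes a third.
The quality also flips — doubly diminished becomes doubly augmented — giving a doubly augmented third.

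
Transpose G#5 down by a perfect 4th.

The fourth takes the letter from G down to D.
A perfect fourth spans 5 semitones, so from G#5 the target pitch is D#5.

D#5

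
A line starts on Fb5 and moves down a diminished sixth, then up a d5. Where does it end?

Eb5

Down a diminished sixth from Fb5: A4 (7 semitones down).
Up a diminished fifth from A4: Eb5 (6 semitones up).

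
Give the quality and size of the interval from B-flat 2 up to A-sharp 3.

augmented seventh

B to A spans seven letter names (B-C-D-E-F-G-A) — that makes it a seventh of some quality.
Bb2 to A#3 spans 12 semitones — one semitone wider than the major seventh (11) — giving an augmented seventh.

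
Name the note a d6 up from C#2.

Six letter names up from C: A.
Moving 7 semitones up from C#2 (the size of a diminished sixth) reaches Ab2.

Ab2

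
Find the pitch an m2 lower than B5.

The second takes the letter from B down to A.
Moving 1 semitone down from B5 (the size of a minor second) reaches A#5.

A#5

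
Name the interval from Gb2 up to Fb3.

G to F spans seven letter names (G-A-B-C-D-E-F), so the interval is some kind of seventh.
Gb2 to Fb3 is 10 semitones, a half step short of the major seventh (11), so this is minor.

minor seventh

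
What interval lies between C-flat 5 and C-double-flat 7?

C to C is the same letter name, plus 2 octaves, so the interval is some kind of fifteenth.
Cb5 to Cbb7 spans 23 semitones — one semitone narrower than the perfect fifteenth (24) — giving a diminished fifteenth.
(Equivalently, a compound diminished octave: a diminished octave plus an octave.)

d15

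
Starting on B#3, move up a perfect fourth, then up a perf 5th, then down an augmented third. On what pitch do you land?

G4

A perfect fourth up from B#3 is E#4.
A perfect fifth up from E#4 is B#4.
An augmented third down from B#4 is G4.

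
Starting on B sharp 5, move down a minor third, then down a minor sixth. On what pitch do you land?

B double-sharp 4

B#5 down a minor third → G##5 (3 semitones).
A minor sixth down from G##5 is B##4.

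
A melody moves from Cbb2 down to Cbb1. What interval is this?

perfect octave

Descending from Cbb2 to Cbb1 is the same interval as ascending Cbb1 to Cbb2.
C to C is the same letter name, plus an octave — that makes it an octave of some quality.
Cbb1 to Cbb2 is 12 semitones, matching the perfect octave exactly, so the quality is perfect.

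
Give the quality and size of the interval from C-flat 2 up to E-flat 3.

C to E spans three letter names (C-D-E), plus an octave, so the interval is some kind of tenth.
Cb2 to Eb3 is 16 semitones, matching the major tenth exactly, so the quality is major.
(Equivalently, a compound major third: a major third plus an octave.)

major tenth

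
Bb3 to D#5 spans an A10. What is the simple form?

Subtracting seven from the interval number removes an octave: 10 − 7 = 3.
Quality carries through unchanged, so the simple form is an augmented third.

A3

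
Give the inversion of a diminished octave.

Inverted interval numbers add to nine, so an octave pairs with a unison (8 + 1 = 9).
And diminished becomes augmented under inversion, so we get an augmented unison.

augmented 1st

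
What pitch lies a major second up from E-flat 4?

Counting two letter names up from E lands on F.
Moving 2 semitones up from Eb4 (the size of a major second) reaches F4.

F 4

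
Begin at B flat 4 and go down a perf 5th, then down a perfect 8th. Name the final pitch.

A perfect fifth down from Bb4 is Eb4.
A perfect octave down from Eb4 is Eb3.

E flat 3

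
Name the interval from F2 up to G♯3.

F to G spans two letter names (F-G), plus an octave: a ninth.
The major ninth is 14 semitones; here we have 15, one semitone wider: augmented.
(Equivalently, a compound augmented second: an augmented second plus an octave.)

augmented 9th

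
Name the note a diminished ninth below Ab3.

G#2

Counting two letter names plus an octave down from A lands on G.
Moving 12 semitones down from Ab3 (the size of a diminished ninth) reaches G#2.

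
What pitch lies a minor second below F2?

E2

Two letter names down from F: E.
A minor second is 1 semitone; 1 semitone down from F2 gives E2.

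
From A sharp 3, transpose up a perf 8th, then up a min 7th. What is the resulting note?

A perfect octave up from A#3 is A#4.
A minor seventh up from A#4 is G#5.

G sharp 5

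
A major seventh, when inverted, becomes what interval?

minor 2nd

The rule of nine gives the new number: 9 − 7 = 2, so a seventh becomes a second.
The quality also flips — major becomes minor — giving a minor second.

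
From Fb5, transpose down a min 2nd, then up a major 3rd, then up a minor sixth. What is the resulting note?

Fb5 down a minor second → Eb5 (1 semitone).
Eb5 up a major third → G5 (4 semitones).
G5 up a minor sixth → Eb6 (8 semitones).

Eb6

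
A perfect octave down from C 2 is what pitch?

C 1

The letter stays C (same as the start), shifted an octave down.
A perfect octave is 12 semitones; 12 semitones down from C2 gives C1.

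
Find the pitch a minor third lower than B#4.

G##4

Three letter names down from B: G.
A minor third spans 3 semitones, so from B#4 the target pitch is G##4.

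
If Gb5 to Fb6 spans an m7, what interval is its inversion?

Inverted interval numbers add to nine, so a seventh pairs with a second (7 + 2 = 9).
And minor becomes major under inversion, so we get a major second.

major 2nd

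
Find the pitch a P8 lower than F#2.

For an octave the letter name doesn't change: still F, an octave down.
Moving 12 semitones down from F#2 (the size of a perfect octave) reaches F#1.

F#1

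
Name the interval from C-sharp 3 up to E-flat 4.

C to E spans three letter names (C-D-E), plus an octave, so the interval is some kind of tenth.
The major tenth is 16 semitones; here we have 14, two semitones narrower: diminished.
(Equivalently, a compound diminished third: a diminished third plus an octave.)

diminished tenth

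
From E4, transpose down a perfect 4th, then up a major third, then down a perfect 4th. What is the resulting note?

A#3

E4 down a perfect fourth → B3 (5 semitones).
Up a major third from B3: D#4 (4 semitones up).
Down a perfect fourth from D#4: A#3 (5 semitones down).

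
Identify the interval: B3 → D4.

B to D spans three letter names (B-C-D): a third.
A major third would be 4 semitones, but B3 to D4 is 3 — one semitone narrower, making it a minor third.

minor 3rd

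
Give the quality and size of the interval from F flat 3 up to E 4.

F to E spans seven letter names (F-G-A-B-C-D-E), so the interval is some kind of seventh.
Fb3 to E4 spans 12 semitones — one semitone wider than the major seventh (11) — giving an augmented seventh.

A7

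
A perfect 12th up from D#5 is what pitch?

Counting five letter names plus an octave up from D lands on A.
A perfect twelfth is 19 semitones; 19 semitones up from D#5 gives A#6.

A#6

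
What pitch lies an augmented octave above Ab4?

The letter stays A (same as the start), shifted an octave up.
An augmented octave is 13 semitones; 13 semitones up from Ab4 gives A5.

A5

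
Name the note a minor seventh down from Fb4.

Gb3

Counting seven letter names down from F lands on G.
A minor seventh spans 10 semitones, so from Fb4 the target pitch is Gb3.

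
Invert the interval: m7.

The rule of nine gives the new number: 9 − 7 = 2, so a seventh becomes a second.
The quality also flips — minor becomes major — giving a major second.

major 2nd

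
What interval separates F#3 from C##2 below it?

Descending from F#3 to C##2 is the same interval as ascending C##2 to F#3.
C to F spans four letter names (C-D-E-F), plus an octave: an eleventh.
C##2 to F#3 spans 16 semitones — one semitone narrower than the perfect eleventh (17) — giving a diminished eleventh.
(Equivalently, a compound diminished fourth: a diminished fourth plus an octave.)

diminished eleventh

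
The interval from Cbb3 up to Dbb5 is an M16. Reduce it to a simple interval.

Each octave removed subtracts seven from the number: 16 − 14 = 2.
That makes a major sixteenth a compound major second — 2 octaves plus a major second.

major second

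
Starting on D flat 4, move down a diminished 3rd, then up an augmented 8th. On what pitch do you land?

A diminished third down from Db4 is B3.
Up an augmented octave from B3: B#4 (13 semitones up).

B sharp 4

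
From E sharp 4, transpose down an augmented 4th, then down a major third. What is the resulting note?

An augmented fourth down from E#4 is B3.
B3 down a major third → G3 (4 semitones).

G 3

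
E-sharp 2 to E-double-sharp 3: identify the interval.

E to E is the same letter name, plus an octave — that makes it an octave of some quality.
E#2 to E##3 spans 13 semitones — one semitone wider than the perfect octave (12) — giving an augmented octave.

A8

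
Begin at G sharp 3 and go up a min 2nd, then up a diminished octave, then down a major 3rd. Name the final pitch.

G#3 up a minor second → A3 (1 semitone).
A diminished octave up from A3 is Ab4.
Down a major third from Ab4: Fb4 (4 semitones down).

F flat 4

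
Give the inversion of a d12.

augmented fourth

First reduce the compound diminished twelfth to its simple form, a diminished fifth.
Interval numbers invert to sum to nine: 5 + 4 = 9, so a fifth inverts to a fourth.
The quality also flips — diminished becomes augmented — giving an augmented fourth.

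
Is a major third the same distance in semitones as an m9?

No

A major third spans 4 semitones; a minor ninth spans 13 semitones. They differ by 9.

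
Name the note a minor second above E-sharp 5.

F-sharp 5

Counting two letter names up from E lands on F.
A minor second spans 1 semitone, so from E#5 the target pitch is F#5.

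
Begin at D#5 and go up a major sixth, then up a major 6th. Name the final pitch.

A major sixth up from D#5 is B#5.
B#5 up a major sixth → G##6 (9 semitones).

G##6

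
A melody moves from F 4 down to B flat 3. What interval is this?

perfect 5th

Descending from F4 to Bb3 is the same interval as ascending Bb3 to F4.
B to F spans five letter names (B-C-D-E-F), so the interval is some kind of fifth.
Bb3 to F4 is 7 semitones, matching the perfect fifth exactly, so the quality is perfect.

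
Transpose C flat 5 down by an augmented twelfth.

Five letters down from C (plus an octave) reaches F.
An augmented twelfth spans 20 semitones, so from Cb5 the target pitch is Fbb3.

F double-flat 3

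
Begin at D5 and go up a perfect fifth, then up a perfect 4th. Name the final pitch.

D6

Up a perfect fifth from D5: A5 (7 semitones up).
Up a perfect fourth from A5: D6 (5 semitones up).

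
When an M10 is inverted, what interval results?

minor 6th

First reduce the compound major tenth to its simple form, a major third.
Inverted interval numbers add to nine, so a third pairs with a sixth (3 + 6 = 9).
And major becomes minor under inversion, so we get a minor sixth.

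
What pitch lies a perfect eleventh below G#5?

D#4

Four letters down from G (plus an octave) reaches D.
A perfect eleventh is 17 semitones; 17 semitones down from G#5 gives D#4.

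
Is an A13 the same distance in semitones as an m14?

An augmented thirteenth spans 22 semitones, and a minor fourteenth also spans 22 semitones — they're enharmonic.

Yes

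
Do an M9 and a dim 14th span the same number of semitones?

No

A major ninth is 14 semitones but a diminished fourteenth is 21 semitones — different sizes.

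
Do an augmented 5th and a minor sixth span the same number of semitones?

An augmented fifth spans 8 semitones, and a minor sixth also spans 8 semitones — they're enharmonic.

Yes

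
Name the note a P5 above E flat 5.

Five letter names up from E: B.
Moving 7 semitones up from Eb5 (the size of a perfect fifth) reaches Bb5.

B flat 5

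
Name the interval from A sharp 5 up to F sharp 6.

m6

A to F spans six letter names (A-B-C-D-E-F), so the interval is some kind of sixth.
A major sixth would be 9 semitones, but A#5 to F#6 is 8 — one semitone narrower, making it a minor sixth.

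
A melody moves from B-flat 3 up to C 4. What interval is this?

major second

B to C spans two letter names (B-C) — that makes it a second of some quality.
Counting semitones, Bb3→C4 is 2, which is the major second.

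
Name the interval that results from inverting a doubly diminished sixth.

doubly augmented 3rd

Interval numbers invert to sum to nine: 6 + 3 = 9, so a sixth inverts to a third.
And doubly diminished becomes doubly augmented under inversion, so we get a doubly augmented third.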